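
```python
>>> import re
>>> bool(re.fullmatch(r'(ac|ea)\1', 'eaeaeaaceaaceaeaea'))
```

`fullmatch` succeeds only if the pattern covers the string from start to end.
Here the string isn't matched end-to-end, so the call returns None, and `bool(None)` is False.

False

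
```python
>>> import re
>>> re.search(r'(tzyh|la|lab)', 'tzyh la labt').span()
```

The match spans [0:4] → 'tzyh'.

(0, 4)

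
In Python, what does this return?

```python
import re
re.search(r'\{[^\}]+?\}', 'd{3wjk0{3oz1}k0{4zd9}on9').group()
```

'{3wjk0{3oz1}'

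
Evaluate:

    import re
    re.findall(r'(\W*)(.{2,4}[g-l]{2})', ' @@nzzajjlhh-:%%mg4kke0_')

[(' @@', 'nzzajj'), ('-:%%', 'mg4kk')]

The pattern matches zero or more of a non-word character (captured); then 2 to 4 of any character, then exactly 2 of a character in [g-l] (captured).
With 2 capturing groups, `findall` returns a 2-tuple per match.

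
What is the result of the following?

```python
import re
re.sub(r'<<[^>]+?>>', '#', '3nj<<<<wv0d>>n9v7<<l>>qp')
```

'3nj#n9v7#qp'

Each match is replaced by '#'.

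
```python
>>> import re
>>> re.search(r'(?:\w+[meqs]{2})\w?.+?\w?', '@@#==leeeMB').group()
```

The match spans [5:11] → 'leeeMB'.

'leeeMB'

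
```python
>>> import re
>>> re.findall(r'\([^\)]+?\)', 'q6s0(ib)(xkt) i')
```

Walking the string: at [4:8] → '(ib)'; at [8:13] → '(xkt)'.
With no groups in the pattern, `findall` gives back each whole match — 2 here.

['(ib)', '(xkt)']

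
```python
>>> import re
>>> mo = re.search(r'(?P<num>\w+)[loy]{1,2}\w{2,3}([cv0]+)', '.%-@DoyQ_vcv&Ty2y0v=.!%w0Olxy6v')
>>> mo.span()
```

(4, 12)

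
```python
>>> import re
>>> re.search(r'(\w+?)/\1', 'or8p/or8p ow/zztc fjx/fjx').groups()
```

A backreference is literal: `\1` must see the identical characters the first group matched.
`re.search` scans for the first position where the pattern succeeds.
The match spans [0:9] → 'or8p/or8p'.
Captured: group 1 = 'or8p'.

('or8p',)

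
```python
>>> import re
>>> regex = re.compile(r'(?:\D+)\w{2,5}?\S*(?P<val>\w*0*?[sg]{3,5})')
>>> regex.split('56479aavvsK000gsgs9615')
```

['56479', 'sgs', '9615']

The pattern matches one or more of a non-digit (non-capturing group); then 2 to 5 of a word character (lazy); then zero or more of a non-whitespace character; then zero or more of a word character, then zero or more of a literal '0' (lazy), then 3 to 5 of one of [sg] (captured as 'val').
Matches to split on: at [5:18] → 'aavvsK000gsgs'.
`re.split` interleaves the captured-group text with the surrounding fragments.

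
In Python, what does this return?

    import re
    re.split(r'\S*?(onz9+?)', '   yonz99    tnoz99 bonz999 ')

Pattern: zero or more of a non-whitespace character (lazy); then the literal 'onz', then one or more of a literal '9' (lazy) (captured).
With the lazy modifier that quantifier settles for the fewest repetitions that let the rest of the pattern succeed (the atoms after it are unaffected and can still be greedy).
Matches to split on: at [3:8] → 'yonz9'; at [20:25] → 'bonz9'.
With a capturing group present, the delimiter's captured portion is kept in the result list.

['   ', 'onz9', '9    tnoz99 ', 'onz9', '99 ']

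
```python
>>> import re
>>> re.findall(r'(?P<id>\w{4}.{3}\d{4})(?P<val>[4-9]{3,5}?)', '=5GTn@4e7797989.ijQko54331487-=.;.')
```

2 groups means the one result is a tuple of 2 captured strings — 1 here.

[('5GTn@4e7797', '989')]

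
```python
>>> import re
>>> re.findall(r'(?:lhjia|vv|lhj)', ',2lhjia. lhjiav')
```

['lhjia', 'lhjia']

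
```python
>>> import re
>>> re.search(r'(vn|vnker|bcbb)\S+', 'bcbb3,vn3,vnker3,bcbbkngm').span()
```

(0, 25)

`re.search` scans for the first position where the pattern succeeds.
The match spans [0:25] → 'bcbb3,vn3,vnker3,bcbbkngm'.
Captured: group 1 = 'bcbb'.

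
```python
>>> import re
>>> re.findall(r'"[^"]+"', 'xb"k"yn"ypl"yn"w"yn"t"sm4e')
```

Scanning left to right: at [2:5] → '"k"'; at [7:12] → '"ypl"'; at [14:17] → '"w"'; at [19:22] → '"t"'.
With no groups in the pattern, `findall` gives back each whole match — 4 here.

['"k"', '"ypl"', '"w"', '"t"']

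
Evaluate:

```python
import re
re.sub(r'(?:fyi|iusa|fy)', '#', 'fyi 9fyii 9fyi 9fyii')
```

'# 9#i 9# 9#i'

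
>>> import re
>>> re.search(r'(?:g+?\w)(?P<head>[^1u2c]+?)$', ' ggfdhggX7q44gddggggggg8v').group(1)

Pattern: one or more of a literal 'g' (lazy), then a word character (non-capturing group); then one or more of any character except [1u2c] (lazy) (captured as 'head'); then anchored at the end.
The `?` after the quantifier makes it lazy — it takes as little as possible before letting the rest of the pattern try.
Unlike `match`, `search` isn't anchored — it looks for the pattern anywhere in the string.
The match spans [1:25] → 'ggfdhggX7q44gddggggggg8v'.
Captured: group 1 = 'fdhggX7q44gddggggggg8v'.

'fdhggX7q44gddggggggg8v'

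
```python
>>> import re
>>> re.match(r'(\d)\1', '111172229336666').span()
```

(0, 2)

`\1` is not a pattern — it's the concrete string captured by group 1, re-applied verbatim.
With `match`, the pattern is implicitly anchored at the beginning.
The match spans [0:2] → '11'.
Captured: group 1 = '1'.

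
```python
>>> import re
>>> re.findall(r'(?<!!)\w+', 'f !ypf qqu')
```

The negative lookaround is zero-width — it rules out positions where the adjacent text would match, without consuming anything.
Matches: at [0:1] → 'f'; at [4:6] → 'pf'; at [7:10] → 'qqu'.
Since nothing is captured, `findall` lists the 3 matched substrings directly.

['f', 'pf', 'qqu']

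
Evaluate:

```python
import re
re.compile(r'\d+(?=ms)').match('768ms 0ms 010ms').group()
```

'768'

`match` is anchored at position 0; if the pattern doesn't fit there, it returns None.
The match spans [0:3] → '768'.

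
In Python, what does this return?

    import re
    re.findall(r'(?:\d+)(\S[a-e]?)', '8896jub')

['j']

The pattern matches one or more of a digit (non-capturing group); then a non-whitespace character, then optionally a character in [a-e] (captured).
Matches: at [0:5] match '8896j', group 1 = 'j'.
`findall` collects group 1 from the one match (1 total).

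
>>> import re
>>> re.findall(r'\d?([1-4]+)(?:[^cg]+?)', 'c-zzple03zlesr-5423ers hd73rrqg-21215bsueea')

['3', '423', '3', '121']

Pattern: optionally a digit; then one or more of a character in [1-4] (captured); then one or more of any character except [cg] (lazy) (non-capturing group).
Because the quantifier is non-greedy, it stops expanding at the earliest point where the rest of the pattern can succeed.
Matches: at [7:10] match '03z', group 1 = '3'; at [15:20] match '5423e', group 1 = '423'; at [25:28] match '73r', group 1 = '3'; at [32:37] match '21215', group 1 = '121'.
One capturing group, so `findall` returns just the captured substring from each match — 4 in all.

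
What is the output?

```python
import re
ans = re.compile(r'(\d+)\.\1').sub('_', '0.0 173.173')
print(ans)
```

`\1` is not a pattern — it's the concrete string captured by group 1, re-applied verbatim.
Matches: at [0:3] → '0.0'; at [4:11] → '173.173'.
`sub` substitutes '_' at each match site.

_ _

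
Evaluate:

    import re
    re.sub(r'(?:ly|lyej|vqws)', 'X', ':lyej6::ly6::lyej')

`|` is ordered: at each position the engine commits to the first alternative that works.
Matches: at [1:3] → 'ly'; at [8:10] → 'ly'; at [13:15] → 'ly'.
Every occurrence is swapped for 'X'.

':Xej6::X6::Xej'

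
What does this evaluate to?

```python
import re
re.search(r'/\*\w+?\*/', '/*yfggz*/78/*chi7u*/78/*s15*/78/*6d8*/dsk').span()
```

`re.search` tries every starting position until one works.
The match spans [0:9] → '/*yfggz*/'.

(0, 9)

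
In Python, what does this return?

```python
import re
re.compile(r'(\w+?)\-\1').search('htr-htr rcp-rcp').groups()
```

`\1` is not a pattern — it's the concrete string captured by group 1, re-applied verbatim.
`re.search` scans for the first position where the pattern succeeds.
The match spans [0:7] → 'htr-htr'.
Captured: group 1 = 'htr'.

('htr',)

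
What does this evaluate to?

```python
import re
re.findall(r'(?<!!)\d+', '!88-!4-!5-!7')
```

['8']

`(?!…)`/`(?<!…)` only lets a position through if the neighbouring text does NOT match; no characters are consumed.
Walking the string: at [2:3] → '8'.
`findall` yields the raw match text (1 of them) because the pattern has no groups.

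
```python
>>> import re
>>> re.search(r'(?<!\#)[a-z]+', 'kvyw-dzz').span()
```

Because the assertion is negative and zero-width, positions next to the forbidden text are skipped.
`re.search` tries every starting position until one works.
The match spans [0:4] → 'kvyw'.

(0, 4)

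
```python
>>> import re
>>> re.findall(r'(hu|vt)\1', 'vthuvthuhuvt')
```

['hu']

`\1` is not a pattern — it's the concrete string captured by group 1, re-applied verbatim.
Scanning left to right: at [6:10] match 'huhu', group 1 = 'hu'.
One capturing group, so `findall` returns just the captured substring from the one match — 1 in all.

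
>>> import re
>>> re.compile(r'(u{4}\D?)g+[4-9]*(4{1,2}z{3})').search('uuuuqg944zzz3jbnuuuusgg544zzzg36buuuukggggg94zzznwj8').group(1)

The match spans [0:12] → 'uuuuqg944zzz'.
Captured: group 1 = 'uuuuq', group 2 = '4zzz'.

'uuuuq'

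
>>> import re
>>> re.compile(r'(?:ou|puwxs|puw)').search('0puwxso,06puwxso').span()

(1, 6)

The regex engine tests alternatives in the order written; an earlier branch that matches wins even if a later one would match more.
`search` walks the string left to right and returns the first match it finds.
The match spans [1:6] → 'puwxs'.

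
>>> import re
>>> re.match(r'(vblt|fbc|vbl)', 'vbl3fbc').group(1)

`match` is anchored at position 0; if the pattern doesn't fit there, it returns None.
The match spans [0:3] → 'vbl'.
Captured: group 1 = 'vbl'.

'vbl'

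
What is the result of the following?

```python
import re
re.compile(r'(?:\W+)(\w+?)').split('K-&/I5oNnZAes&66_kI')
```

['K', 'I', '5oNnZAes', '6', '6_kI']

Pattern: one or more of a non-word character (non-capturing group); then one or more of a word character (lazy) (captured).
A `+?`/`*?`/`{m,n}?` starts at its minimum and grows only as far as needed for what follows to match.
Matches to split on: at [1:5] → '-&/I'; at [13:15] → '&6'.
With a capturing group present, the delimiter's captured portion is kept in the result list.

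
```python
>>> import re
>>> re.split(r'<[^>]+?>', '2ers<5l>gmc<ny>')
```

Matches to split on: at [4:8] → '<5l>'; at [11:15] → '<ny>'.
Each match becomes a cut point; 3 segments remain.

['2ers', 'gmc', '']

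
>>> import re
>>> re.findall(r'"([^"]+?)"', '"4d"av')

['4d']

Because there's exactly one group, `findall` drops the full match and keeps group 1 from the one hit.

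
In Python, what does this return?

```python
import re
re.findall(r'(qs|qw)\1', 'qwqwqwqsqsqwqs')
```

`\1` is not a pattern — it's the concrete string captured by group 1, re-applied verbatim.
Because there's exactly one group, `findall` drops the full match and keeps group 1 from each hit.

['qw', 'qs']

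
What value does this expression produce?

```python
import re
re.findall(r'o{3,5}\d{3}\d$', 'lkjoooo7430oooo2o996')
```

Pattern: 3 to 5 of a literal 'o'; then exactly 3 of a digit, then a digit; then anchored at the end.
With no groups in the pattern, `findall` gives back each whole match — 0 here.
Nothing in the string satisfies the pattern, so the list is empty.

[]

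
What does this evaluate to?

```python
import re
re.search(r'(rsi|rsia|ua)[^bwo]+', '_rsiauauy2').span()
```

(1, 10)

The match spans [1:10] → 'rsiauauy2'.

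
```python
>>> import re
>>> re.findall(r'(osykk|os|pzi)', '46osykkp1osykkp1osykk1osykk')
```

['osykk', 'osykk', 'osykk', 'osykk']

Alternation isn't longest-match — the leftmost alternative that fits at this position is chosen.
Matches: at [2:7] match 'osykk', group 1 = 'osykk'; at [9:14] match 'osykk', group 1 = 'osykk'; at [16:21] match 'osykk', group 1 = 'osykk'; at [22:27] match 'osykk', group 1 = 'osykk'.
One capturing group, so `findall` returns just the captured substring from each match — 4 in all.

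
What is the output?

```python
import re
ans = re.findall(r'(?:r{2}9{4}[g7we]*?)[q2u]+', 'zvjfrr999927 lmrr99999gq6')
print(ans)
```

['rr99992']

No capturing groups, so `findall` returns the 1 full match string.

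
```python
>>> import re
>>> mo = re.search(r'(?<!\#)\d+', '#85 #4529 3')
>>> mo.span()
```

The negative lookaround is zero-width — it rules out positions where the adjacent text would match, without consuming anything.
The match spans [2:3] → '5'.

(2, 3)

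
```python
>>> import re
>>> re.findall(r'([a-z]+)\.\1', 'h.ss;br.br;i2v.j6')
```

`\1` has to match the exact text group 1 already captured.
Scanning left to right: at [5:10] match 'br.br', group 1 = 'br'.
Because there's exactly one group, `findall` drops the full match and keeps group 1 from the one hit.

['br']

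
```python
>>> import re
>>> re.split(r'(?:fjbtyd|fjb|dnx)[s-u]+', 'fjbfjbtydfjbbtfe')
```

Matches to split on: at [3:7] → 'fjbt'.
The string is cut at each match, leaving 2 pieces.

['fjb', 'ydfjbbtfe']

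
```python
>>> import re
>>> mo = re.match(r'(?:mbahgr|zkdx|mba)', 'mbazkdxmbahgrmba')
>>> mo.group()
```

'mba'

`re.match` only tries the pattern at the start of the string.
The match spans [0:3] → 'mba'.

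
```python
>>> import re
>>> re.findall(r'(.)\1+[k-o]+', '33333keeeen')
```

After group 1 captures some text, `\1` only succeeds where that same text appears again.
Matches: at [0:6] match '33333k', group 1 = '3'; at [6:11] match 'eeeen', group 1 = 'e'.
`findall` collects group 1 from each match (2 total).

['3', 'e']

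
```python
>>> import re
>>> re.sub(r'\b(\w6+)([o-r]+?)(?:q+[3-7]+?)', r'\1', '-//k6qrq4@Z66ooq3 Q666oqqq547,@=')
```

Pattern: a word boundary (`\b`, zero-width); then a word character, then one or more of the literal '6' (captured); then one or more of a character in [o-r] (lazy) (captured); then one or more of the literal 'q', then one or more of a character in [3-7] (lazy) (non-capturing group).
With the lazy modifier that quantifier settles for the fewest repetitions that let the rest of the pattern succeed (the atoms after it are unaffected and can still be greedy).
Matches: at [3:9] → 'k6qrq4'; at [10:17] → 'Z66ooq3'; at [18:27] → 'Q666oqqq5'.
Each match is replaced using the text its own group 1 captured.

'-//k6@Z66 Q66647,@='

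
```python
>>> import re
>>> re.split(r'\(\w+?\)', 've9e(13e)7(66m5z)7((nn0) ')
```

Splitting on the pattern gives 4 pieces.

['ve9e', '7', '7(', ' ']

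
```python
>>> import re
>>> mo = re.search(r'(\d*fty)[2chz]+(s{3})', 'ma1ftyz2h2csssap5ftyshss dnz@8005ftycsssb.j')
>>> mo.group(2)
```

'sss'

The pattern matches zero or more of a digit, then the literal 'fty' (captured); then one or more of one of [2chz]; then exactly 3 of a literal 's' (captured).
`re.search` scans for the first position where the pattern succeeds.
The match spans [2:14] → '1ftyz2h2csss'.
Captured: group 1 = '1fty', group 2 = 'sss'.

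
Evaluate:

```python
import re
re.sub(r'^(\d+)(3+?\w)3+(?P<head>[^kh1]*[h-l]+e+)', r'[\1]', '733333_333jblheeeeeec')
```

'[73333]c'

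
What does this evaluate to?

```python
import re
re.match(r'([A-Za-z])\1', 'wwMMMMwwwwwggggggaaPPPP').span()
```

The backreference `\1` re-matches whatever the first group consumed, character for character.
`match` is anchored at position 0; if the pattern doesn't fit there, it returns None.
The match spans [0:2] → 'ww'.
Captured: group 1 = 'w'.

(0, 2)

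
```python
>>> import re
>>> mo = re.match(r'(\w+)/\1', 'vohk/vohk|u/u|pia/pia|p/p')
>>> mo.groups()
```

A backreference is literal: `\1` must see the identical characters the first group matched.
`re.match` only tries the pattern at the start of the string.
The match spans [0:9] → 'vohk/vohk'.
Captured: group 1 = 'vohk'.

('vohk',)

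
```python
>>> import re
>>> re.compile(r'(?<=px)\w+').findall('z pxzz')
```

The `(?=…)`/`(?<=…)` assertion just peeks at neighbouring text; it doesn't advance the match position.
Matches: at [4:6] → 'zz'.
No capturing groups, so `findall` returns the 1 full match string.

['zz']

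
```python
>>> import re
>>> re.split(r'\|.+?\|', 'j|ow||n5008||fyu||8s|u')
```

['j', '', '', '', 'u']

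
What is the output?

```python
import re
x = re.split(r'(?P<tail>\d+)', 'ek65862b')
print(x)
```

The pattern matches one or more of a digit (captured as 'tail').
Matches to split on: at [2:7] → '65862'.
With a capturing group present, the delimiter's captured portion is kept in the result list.

['ek', '65862', 'b']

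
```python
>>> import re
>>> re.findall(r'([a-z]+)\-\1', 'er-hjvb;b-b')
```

['b']

The backreference `\1` re-matches whatever the first group consumed, character for character.
Matches: at [8:11] match 'b-b', group 1 = 'b'.
`findall` collects group 1 from the one match (1 total).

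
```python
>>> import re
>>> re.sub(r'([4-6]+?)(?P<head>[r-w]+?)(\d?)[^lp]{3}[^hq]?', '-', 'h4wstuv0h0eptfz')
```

'h-0h0eptfz'

Pattern: one or more of a character in [4-6] (lazy) (captured); then one or more of a character in [r-w] (lazy) (captured as 'head'); then optionally a digit (captured); then exactly 3 of any character except [lp], then optionally any character except [hq].
Lazy quantifiers expand one character at a time until the remainder of the pattern can match.
Matches: at [1:7] → '4wstuv'.
`sub` substitutes '-' at each match site.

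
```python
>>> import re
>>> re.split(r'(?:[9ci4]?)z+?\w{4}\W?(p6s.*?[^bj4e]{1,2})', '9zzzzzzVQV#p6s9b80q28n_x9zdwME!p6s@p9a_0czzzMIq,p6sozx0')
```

['', 'p6s9', 'b80q28n_x', 'p6s@p', '9a_0', 'p6soz', 'x0']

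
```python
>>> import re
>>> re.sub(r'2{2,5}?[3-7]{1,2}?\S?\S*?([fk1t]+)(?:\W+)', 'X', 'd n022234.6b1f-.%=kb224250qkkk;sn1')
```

'd n0XkbXsn1'

The pattern matches 2 to 5 of the literal '2' (lazy), then 1 to 2 of a character in [3-7] (lazy); then optionally a non-whitespace character, then zero or more of a non-whitespace character (lazy); then one or more of one of [fk1t] (captured); then one or more of a non-word character (non-capturing group).
Matches: at [4:18] → '22234.6b1f-.%='; at [20:31] → '224250qkkk;'.
Every occurrence is swapped for 'X'.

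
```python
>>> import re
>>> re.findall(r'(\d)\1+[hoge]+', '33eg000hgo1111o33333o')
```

['3', '0', '1', '3']

`\1` has to match the exact text group 1 already captured.
One capturing group, so `findall` returns just the captured substring from each match — 4 in all.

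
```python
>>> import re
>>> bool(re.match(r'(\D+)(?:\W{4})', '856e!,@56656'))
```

False

The pattern matches one or more of a non-digit (captured); then exactly 4 of a non-word character (non-capturing group).
`match` is anchored at position 0; if the pattern doesn't fit there, it returns None.
Here the pattern fails at index 0, so the call returns None, and `bool(None)` is False.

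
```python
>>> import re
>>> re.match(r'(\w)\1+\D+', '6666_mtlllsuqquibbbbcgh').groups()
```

('6',)

After group 1 captures some text, `\1` only succeeds where that same text appears again.
With `match`, the pattern is implicitly anchored at the beginning.
The match spans [0:23] → '6666_mtlllsuqquibbbbcgh'.
Captured: group 1 = '6'.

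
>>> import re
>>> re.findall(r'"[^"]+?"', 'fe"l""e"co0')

['"l"', '"e"']

Walking the string: at [2:5] → '"l"'; at [5:8] → '"e"'.
Since nothing is captured, `findall` lists the 2 matched substrings directly.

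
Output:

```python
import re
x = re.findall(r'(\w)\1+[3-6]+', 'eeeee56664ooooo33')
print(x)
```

['e', 'o']

The backreference `\1` re-matches whatever the first group consumed, character for character.
Matches: at [0:10] match 'eeeee56664', group 1 = 'e'; at [10:17] match 'ooooo33', group 1 = 'o'.
With a single group, `findall` returns only what that group captured — 2 items.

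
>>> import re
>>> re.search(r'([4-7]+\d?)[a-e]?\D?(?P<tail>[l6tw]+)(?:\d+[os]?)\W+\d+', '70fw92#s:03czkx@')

Pattern: one or more of a character in [4-7], then optionally a digit (captured); then optionally a character in [a-e], then optionally a non-digit; then one or more of one of [l6tw] (captured as 'tail'); then one or more of a digit, then optionally one of [os] (non-capturing group); then one or more of a non-word character, then one or more of a digit.
Unlike `match`, `search` isn't anchored — it looks for the pattern anywhere in the string.
Here nothing in the string fits, so the call returns None.

None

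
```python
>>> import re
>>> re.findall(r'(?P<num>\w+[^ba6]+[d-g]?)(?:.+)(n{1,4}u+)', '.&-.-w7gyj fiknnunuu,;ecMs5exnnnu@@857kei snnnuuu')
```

`findall` packs the 2 group values into a tuple for every match.

[('w7gyj fiknnunuu,;ecMs5exnnnu@@857kei sn', 'nuuu')]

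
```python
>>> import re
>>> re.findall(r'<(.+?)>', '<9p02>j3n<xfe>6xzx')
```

With the lazy modifier that quantifier settles for the fewest repetitions that let the rest of the pattern succeed (the atoms after it are unaffected and can still be greedy).
Scanning left to right: at [0:6] match '<9p02>', group 1 = '9p02'; at [9:14] match '<xfe>', group 1 = 'xfe'.
Because there's exactly one group, `findall` drops the full match and keeps group 1 from each hit.

['9p02', 'xfe']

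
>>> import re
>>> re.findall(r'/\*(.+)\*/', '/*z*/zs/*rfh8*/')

One capturing group, so `findall` returns just the captured substring from the one match — 1 in all.

['z*/zs/*rfh8']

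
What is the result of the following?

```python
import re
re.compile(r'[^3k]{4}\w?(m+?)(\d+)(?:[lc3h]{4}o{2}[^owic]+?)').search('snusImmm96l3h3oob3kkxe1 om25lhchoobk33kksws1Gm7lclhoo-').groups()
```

This matches exactly 4 of any character except [3k], then optionally a word character; then one or more of a literal 'm' (lazy) (captured); then one or more of a digit (captured); then exactly 4 of one of [lc3h], then exactly 2 of the literal 'o', then one or more of any character except [owic] (lazy) (non-capturing group).
Unlike `match`, `search` isn't anchored — it looks for the pattern anywhere in the string.
The match spans [0:17] → 'snusImmm96l3h3oob'.
Captured: group 1 = 'mmm', group 2 = '96'.

('mmm', '96')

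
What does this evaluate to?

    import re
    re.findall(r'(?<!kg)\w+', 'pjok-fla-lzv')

['pjok', 'fla', 'lzv']

The negative lookahead/lookbehind blocks any match where the forbidden context is present.
Walking the string: at [0:4] → 'pjok'; at [5:8] → 'fla'; at [9:12] → 'lzv'.
With no groups in the pattern, `findall` gives back each whole match — 3 here.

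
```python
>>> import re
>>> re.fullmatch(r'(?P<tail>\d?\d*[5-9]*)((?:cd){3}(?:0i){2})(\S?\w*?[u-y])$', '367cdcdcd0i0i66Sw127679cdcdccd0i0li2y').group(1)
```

'367'

The match spans [0:37] → '367cdcdcd0i0i66Sw127679cdcdccd0i0li2y'.
Captured: group 1 = '367', group 2 = 'cdcdcd0i0i', group 3 = '66Sw127679cdcdccd0i0li2y'.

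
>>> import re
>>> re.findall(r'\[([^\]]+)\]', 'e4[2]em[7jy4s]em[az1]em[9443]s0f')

`findall` collects group 1 from each match (4 total).

['2', '7jy4s', 'az1', '9443']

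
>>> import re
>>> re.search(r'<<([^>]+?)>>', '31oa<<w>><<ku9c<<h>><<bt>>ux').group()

'<<w>>'

`re.search` tries every starting position until one works.
The match spans [4:9] → '<<w>>'.
Captured: group 1 = 'w'.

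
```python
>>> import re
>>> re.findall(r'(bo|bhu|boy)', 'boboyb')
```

Branches in `(...|...)` are attempted left-to-right; the first branch that allows the whole pattern to succeed is taken.
Because there's exactly one group, `findall` drops the full match and keeps group 1 from each hit.

['bo', 'bo']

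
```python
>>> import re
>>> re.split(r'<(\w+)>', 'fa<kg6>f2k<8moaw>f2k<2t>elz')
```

['fa', 'kg6', 'f2k', '8moaw', 'f2k', '2t', 'elz']

The group in the pattern means `split` returns the separators' captures alongside the pieces.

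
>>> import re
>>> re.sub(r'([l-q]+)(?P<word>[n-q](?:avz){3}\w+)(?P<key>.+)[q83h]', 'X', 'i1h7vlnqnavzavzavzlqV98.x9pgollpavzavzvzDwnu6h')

'i1h7vX'

This matches one or more of a character in [l-q] (captured); then a character in [n-q], then the literal 'avz' repeated 3 times, then one or more of a word character (captured as 'word'); then one or more of any character (captured as 'key'); then one of [q83h].
Every occurrence is swapped for 'X'.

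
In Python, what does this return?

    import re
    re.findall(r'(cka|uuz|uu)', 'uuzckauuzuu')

The regex engine tests alternatives in the order written; an earlier branch that matches wins even if a later one would match more.
Scanning left to right: at [0:3] match 'uuz', group 1 = 'uuz'; at [3:6] match 'cka', group 1 = 'cka'; at [6:9] match 'uuz', group 1 = 'uuz'; at [9:11] match 'uu', group 1 = 'uu'.
`findall` collects group 1 from each match (4 total).

['uuz', 'cka', 'uuz', 'uu']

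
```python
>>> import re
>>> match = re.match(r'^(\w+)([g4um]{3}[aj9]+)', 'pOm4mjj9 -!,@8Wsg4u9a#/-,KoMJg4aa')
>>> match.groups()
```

The pattern matches anchored at the start of the string; then one or more of a word character (captured); then exactly 3 of one of [g4um], then one or more of one of [aj9] (captured).
With `match`, the pattern is implicitly anchored at the beginning.
The match spans [0:8] → 'pOm4mjj9'.
Captured: group 1 = 'pO', group 2 = 'm4mjj9'.

('pO', 'm4mjj9')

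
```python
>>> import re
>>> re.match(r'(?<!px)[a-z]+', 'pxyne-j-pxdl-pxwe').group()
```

The negative lookaround is zero-width — it rules out positions where the adjacent text would match, without consuming anything.
`re.match` only tries the pattern at the start of the string.
The match spans [0:5] → 'pxyne'.

'pxyne'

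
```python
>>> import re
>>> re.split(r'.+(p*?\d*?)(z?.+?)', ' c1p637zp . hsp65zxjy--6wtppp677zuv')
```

Pattern: one or more of any character; then zero or more of the literal 'p' (lazy), then zero or more of a digit (lazy) (captured); then optionally a literal 'z', then one or more of any character (lazy) (captured).
With a capturing group present, the delimiter's captured portion is kept in the result list.

['', '', 'v', '']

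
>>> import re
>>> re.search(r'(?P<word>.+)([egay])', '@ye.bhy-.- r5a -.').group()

The match spans [0:14] → '@ye.bhy-.- r5a'.

'@ye.bhy-.- r5a'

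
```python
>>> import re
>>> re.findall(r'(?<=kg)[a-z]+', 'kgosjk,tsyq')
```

['osjk']

The `(?=…)`/`(?<=…)` assertion just peeks at neighbouring text; it doesn't advance the match position.
Scanning left to right: at [2:6] → 'osjk'.
With no groups in the pattern, `findall` gives back each whole match — 1 here.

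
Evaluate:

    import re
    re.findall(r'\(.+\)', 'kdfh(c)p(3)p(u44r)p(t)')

['(c)p(3)p(u44r)p(t)']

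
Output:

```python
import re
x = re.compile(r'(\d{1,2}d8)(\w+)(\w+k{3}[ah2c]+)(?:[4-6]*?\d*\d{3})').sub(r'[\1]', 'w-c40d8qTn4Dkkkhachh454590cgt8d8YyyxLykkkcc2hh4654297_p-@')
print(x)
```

w-c[40d8]_p-@

This matches 1 to 2 of a digit, then the literal 'd8' (captured); then one or more of a word character (captured); then one or more of a word character, then exactly 3 of the literal 'k', then one or more of one of [ah2c] (captured); then zero or more of a character in [4-6] (lazy), then zero or more of a digit, then exactly 3 of a digit (non-capturing group).
Matches: at [3:53] → '40d8qTn4Dkkkhachh454590cgt8d8YyyxLykkkcc2hh4654297'.
`\1` in the replacement pulls in group 1's text for each match.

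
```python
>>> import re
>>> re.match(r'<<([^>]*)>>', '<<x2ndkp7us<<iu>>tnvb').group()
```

`match` is anchored at position 0; if the pattern doesn't fit there, it returns None.
The match spans [0:17] → '<<x2ndkp7us<<iu>>'.

'<<x2ndkp7us<<iu>>'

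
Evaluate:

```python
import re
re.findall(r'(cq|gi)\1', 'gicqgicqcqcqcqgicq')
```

The backreference `\1` re-matches whatever the first group consumed, character for character.
One capturing group, so `findall` returns just the captured substring from each match — 2 in all.

['cq', 'cq']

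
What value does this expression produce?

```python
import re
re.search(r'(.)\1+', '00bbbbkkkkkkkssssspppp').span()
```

(0, 2)

`\1` has to match the exact text group 1 already captured.
`search` walks the string left to right and returns the first match it finds.
The match spans [0:2] → '00'.
Captured: group 1 = '0'.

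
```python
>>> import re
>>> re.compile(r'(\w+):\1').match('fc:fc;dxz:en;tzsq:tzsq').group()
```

'fc:fc'

`re.match` won't scan ahead — the pattern has to work from the very first character.
The match spans [0:5] → 'fc:fc'.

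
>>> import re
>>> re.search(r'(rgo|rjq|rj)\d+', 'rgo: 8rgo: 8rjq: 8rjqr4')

None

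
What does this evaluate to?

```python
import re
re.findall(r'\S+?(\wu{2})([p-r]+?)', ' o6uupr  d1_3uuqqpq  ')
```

Pattern: one or more of a non-whitespace character (lazy); then a word character, then exactly 2 of a literal 'u' (captured); then one or more of a character in [p-r] (lazy) (captured).
Walking the string: at [1:6] match 'o6uup', groups = ('6uu', 'p'); at [9:16] match 'd1_3uuq', groups = ('3uu', 'q').
`findall` packs the 2 group values into a tuple for every match.

[('6uu', 'p'), ('3uu', 'q')]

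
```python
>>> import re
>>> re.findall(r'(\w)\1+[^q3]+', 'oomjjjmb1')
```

`\1` is not a pattern — it's the concrete string captured by group 1, re-applied verbatim.
Walking the string: at [0:9] match 'oomjjjmb1', group 1 = 'o'.
`findall` collects group 1 from the one match (1 total).

['o']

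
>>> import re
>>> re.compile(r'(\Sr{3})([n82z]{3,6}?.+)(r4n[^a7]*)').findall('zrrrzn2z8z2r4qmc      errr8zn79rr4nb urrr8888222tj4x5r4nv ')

[('zrrr', 'zn2z8z2r4qmc      errr8zn79rr4nb urrr8888222tj4x5', 'r4nv ')]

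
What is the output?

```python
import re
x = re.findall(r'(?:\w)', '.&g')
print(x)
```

['g']

The pattern matches a word character (non-capturing group).
Scanning left to right: at [2:3] → 'g'.
Since nothing is captured, `findall` lists the 1 matched substring directly.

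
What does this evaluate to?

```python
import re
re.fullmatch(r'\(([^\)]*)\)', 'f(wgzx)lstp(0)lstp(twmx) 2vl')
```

`fullmatch` succeeds only if the pattern covers the string from start to end.
Here the pattern can't cover the whole string, so the call returns None.

None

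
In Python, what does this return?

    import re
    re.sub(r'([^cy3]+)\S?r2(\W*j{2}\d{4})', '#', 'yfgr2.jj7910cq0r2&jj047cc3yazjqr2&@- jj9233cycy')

'y#cq0r2&jj047cc3y#cycy'

Pattern: one or more of any character except [cy3] (captured); then optionally a non-whitespace character, then the literal 'r2'; then zero or more of a non-word character, then exactly 2 of the literal 'j', then exactly 4 of a digit (captured).
Matches: at [1:12] → 'fgr2.jj7910'; at [27:43] → 'azjqr2&@- jj9233'.
Each match is replaced by '#'.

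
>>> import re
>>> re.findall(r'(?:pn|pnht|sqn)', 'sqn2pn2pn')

['sqn', 'pn', 'pn']

Matches: at [0:3] → 'sqn'; at [4:6] → 'pn'; at [7:9] → 'pn'.
No capturing groups, so `findall` returns the 3 full match strings.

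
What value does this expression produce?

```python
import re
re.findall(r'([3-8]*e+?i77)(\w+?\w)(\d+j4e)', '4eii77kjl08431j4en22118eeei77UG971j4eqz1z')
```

[('8eeei77', 'UG', '971j4e')]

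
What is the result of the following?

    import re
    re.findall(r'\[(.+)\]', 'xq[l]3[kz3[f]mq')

['l]3[kz3[f']

Because there's exactly one group, `findall` drops the full match and keeps group 1 from the one hit.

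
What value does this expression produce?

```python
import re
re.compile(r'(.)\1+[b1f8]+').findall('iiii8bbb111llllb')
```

['i', 'l']

A backreference is literal: `\1` must see the identical characters the first group matched.
Matches: at [0:11] match 'iiii8bbb111', group 1 = 'i'; at [11:16] match 'llllb', group 1 = 'l'.
One capturing group, so `findall` returns just the captured substring from each match — 2 in all.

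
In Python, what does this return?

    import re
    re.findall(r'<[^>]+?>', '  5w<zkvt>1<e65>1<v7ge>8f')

['<zkvt>', '<e65>', '<v7ge>']

Walking the string: at [4:10] → '<zkvt>'; at [11:16] → '<e65>'; at [17:23] → '<v7ge>'.
`findall` yields the raw match text (3 of them) because the pattern has no groups.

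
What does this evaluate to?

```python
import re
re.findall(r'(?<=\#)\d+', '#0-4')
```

The positive lookaround only admits positions where the adjacent text matches; those characters stay outside the span.
Scanning left to right: at [1:2] → '0'.
With no groups in the pattern, `findall` gives back each whole match — 1 here.

['0']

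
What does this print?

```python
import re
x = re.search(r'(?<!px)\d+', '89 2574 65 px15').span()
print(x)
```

(0, 2)

`(?!…)`/`(?<!…)` only lets a position through if the neighbouring text does NOT match; no characters are consumed.
The match spans [0:2] → '89'.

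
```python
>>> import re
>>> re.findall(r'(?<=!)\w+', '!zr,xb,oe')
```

['zr']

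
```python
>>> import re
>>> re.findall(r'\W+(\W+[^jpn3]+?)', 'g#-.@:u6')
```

[':u']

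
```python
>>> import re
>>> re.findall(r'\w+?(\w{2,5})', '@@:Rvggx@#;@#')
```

A `+?`/`*?`/`{m,n}?` starts at its minimum and grows only as far as needed for what follows to match.
Because there's exactly one group, `findall` drops the full match and keeps group 1 from the one hit.

['vggx']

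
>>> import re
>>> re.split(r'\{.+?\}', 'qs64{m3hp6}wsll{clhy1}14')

['qs64', 'wsll', '14']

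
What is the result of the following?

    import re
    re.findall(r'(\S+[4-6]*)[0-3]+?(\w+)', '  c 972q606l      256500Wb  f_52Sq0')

[('972q6', '6l'), ('25650', 'Wb'), ('f_5', 'Sq0')]

The pattern matches one or more of a non-whitespace character, then zero or more of a character in [4-6] (captured); then one or more of a character in [0-3] (lazy); then one or more of a word character (captured).
Walking the string: at [4:12] match '972q606l', groups = ('972q6', '6l'); at [18:26] match '256500Wb', groups = ('25650', 'Wb'); at [28:35] match 'f_52Sq0', groups = ('f_5', 'Sq0').
With 2 capturing groups, `findall` returns a 2-tuple per match.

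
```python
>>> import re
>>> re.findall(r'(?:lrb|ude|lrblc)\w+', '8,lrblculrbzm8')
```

Since nothing is captured, `findall` lists the 1 matched substring directly.

['lrblculrbzm8']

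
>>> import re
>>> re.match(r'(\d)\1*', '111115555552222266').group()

`re.match` only tries the pattern at the start of the string.
The match spans [0:5] → '11111'.

'11111'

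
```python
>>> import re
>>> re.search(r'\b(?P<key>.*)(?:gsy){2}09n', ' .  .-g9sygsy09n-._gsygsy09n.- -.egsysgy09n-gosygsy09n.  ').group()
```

The pattern matches a word boundary (`\b`, zero-width); then zero or more of any character (captured as 'key'); then the literal 'gsy' repeated 2 times, then a literal '0', then the literal '9n'.
`search` walks the string left to right and returns the first match it finds.
The match spans [6:28] → 'g9sygsy09n-._gsygsy09n'.
Captured: group 1 = 'g9sygsy09n-._'.

'g9sygsy09n-._gsygsy09n'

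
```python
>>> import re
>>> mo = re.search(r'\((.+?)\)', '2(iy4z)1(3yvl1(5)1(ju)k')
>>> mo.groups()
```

The `?` after the quantifier makes it lazy — it takes as little as possible before letting the rest of the pattern try.
`re.search` tries every starting position until one works.
The match spans [1:7] → '(iy4z)'.
Captured: group 1 = 'iy4z'.

('iy4z',)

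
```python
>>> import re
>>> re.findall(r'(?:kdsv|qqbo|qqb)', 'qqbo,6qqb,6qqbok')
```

The regex engine tests alternatives in the order written; an earlier branch that matches wins even if a later one would match more.
No capturing groups, so `findall` returns the 3 full match strings.

['qqbo', 'qqb', 'qqbo']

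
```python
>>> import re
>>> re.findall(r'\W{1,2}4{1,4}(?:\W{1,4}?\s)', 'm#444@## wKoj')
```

With no groups in the pattern, `findall` gives back each whole match — 1 here.

['#444@## ']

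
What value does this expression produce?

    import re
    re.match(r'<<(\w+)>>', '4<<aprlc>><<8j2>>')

`match` is anchored at position 0; if the pattern doesn't fit there, it returns None.
Here the pattern fails at index 0, so the call returns None.

None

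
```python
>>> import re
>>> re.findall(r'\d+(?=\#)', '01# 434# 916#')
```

['01', '434', '916']

The `(?=…)`/`(?<=…)` assertion just peeks at neighbouring text; it doesn't advance the match position.
`findall` yields the raw match text (3 of them) because the pattern has no groups.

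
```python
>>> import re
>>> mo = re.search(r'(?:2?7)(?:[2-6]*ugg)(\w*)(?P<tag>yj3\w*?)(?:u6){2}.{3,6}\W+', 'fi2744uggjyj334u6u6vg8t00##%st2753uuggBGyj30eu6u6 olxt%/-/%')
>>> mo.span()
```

This matches optionally the literal '2', then the literal '7' (non-capturing group); then zero or more of a character in [2-6], then the literal 'ugg' (non-capturing group); then zero or more of a word character (captured); then the literal 'yj3', then zero or more of a word character (lazy) (captured as 'tag'); then the literal 'u6' repeated 2 times, then 3 to 6 of any character, then one or more of a non-word character.
`search` walks the string left to right and returns the first match it finds.
The match spans [2:28] → '2744uggjyj334u6u6vg8t00##%'.
Captured: group 1 = 'j', group 2 = 'yj334'.

(2, 28)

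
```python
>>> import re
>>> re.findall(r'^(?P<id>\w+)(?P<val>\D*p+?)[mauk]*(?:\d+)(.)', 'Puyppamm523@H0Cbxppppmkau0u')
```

With 3 capturing groups, `findall` returns a 3-tuple per match.

[('Puyp', 'p', '@')]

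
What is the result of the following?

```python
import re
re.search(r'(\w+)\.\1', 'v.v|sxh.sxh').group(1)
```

`\1` is not a pattern — it's the concrete string captured by group 1, re-applied verbatim.
`search` walks the string left to right and returns the first match it finds.
The match spans [0:3] → 'v.v'.
Captured: group 1 = 'v'.

'v'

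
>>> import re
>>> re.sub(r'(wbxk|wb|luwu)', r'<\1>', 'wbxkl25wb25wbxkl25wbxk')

'<wbxk>l25<wb>25<wbxk>l25<wbxk>'

Alternation tries branches left to right and keeps the first one that lets the overall match succeed at that position.
The replacement refers to a captured group, so each match is rewritten using its own captured text.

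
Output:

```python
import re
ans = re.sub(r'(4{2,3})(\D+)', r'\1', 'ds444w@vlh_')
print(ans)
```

ds444

The pattern matches 2 to 3 of a literal '4' (captured); then one or more of a non-digit (captured).
Matches: at [2:11] → '444w@vlh_'.
`\1` in the replacement pulls in group 1's text for each match.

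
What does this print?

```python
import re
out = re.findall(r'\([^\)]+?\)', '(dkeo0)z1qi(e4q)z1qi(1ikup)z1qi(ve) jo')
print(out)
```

['(dkeo0)', '(e4q)', '(1ikup)', '(ve)']

With no groups in the pattern, `findall` gives back each whole match — 4 here.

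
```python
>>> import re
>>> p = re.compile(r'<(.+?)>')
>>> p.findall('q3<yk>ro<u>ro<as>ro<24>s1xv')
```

Because the quantifier is non-greedy, it stops expanding at the earliest point where the rest of the pattern can succeed.
Matches: at [2:6] match '<yk>', group 1 = 'yk'; at [8:11] match '<u>', group 1 = 'u'; at [13:17] match '<as>', group 1 = 'as'; at [19:23] match '<24>', group 1 = '24'.
One capturing group, so `findall` returns just the captured substring from each match — 4 in all.

['yk', 'u', 'as', '24']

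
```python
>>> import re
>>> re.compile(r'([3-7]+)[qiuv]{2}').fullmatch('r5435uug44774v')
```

None

Pattern: one or more of a character in [3-7] (captured); then exactly 2 of one of [qiuv].
For `fullmatch`, every character of the input must be accounted for by the pattern.
Here the pattern can't cover the whole string, so the call returns None.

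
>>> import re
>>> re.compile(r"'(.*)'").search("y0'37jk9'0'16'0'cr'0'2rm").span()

(2, 21)

`re.search` scans for the first position where the pattern succeeds.
The match spans [2:21] → "'37jk9'0'16'0'cr'0'".
Captured: group 1 = "37jk9'0'16'0'cr'0".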